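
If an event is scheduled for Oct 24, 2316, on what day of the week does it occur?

Tuesday

Doomsday rule: the anchor day for the 2300s is Wednesday. For year 16: 16÷12 = 1 r 4, and 4÷4 = 1, so 1+4+1 = 6.
Wednesday + 6 ≡ Tuesday — that's 2316's doomsday.
In October the doomsday date is Oct 10.
Oct 24 is 14 days after Oct 10; 14 mod 7 = 0, so Tuesday + 0 = Tuesday.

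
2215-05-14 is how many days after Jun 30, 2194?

Jun 30, 2194 → Jun 30, 2195: 365 days.
Jun 30, 2195 → Jun 30, 2196: 366 days (Feb 29, 2196 is in that span).
Jun 30, 2196 → Jun 30, 2197: 365 days.
Jun 30, 2197 → Jun 30, 2198: 365 days.
Jun 30, 2198 → Jun 30, 2199: 365 days.
Jun 30, 2199 → Jun 30, 2200: 365 days.
Jun 30, 2200 → Jun 30, 2201: 365 days.
Jun 30, 2201 → Jun 30, 2202: 365 days.
Jun 30, 2202 → Jun 30, 2203: 365 days.
Jun 30, 2203 → Jun 30, 2204: 366 days (Feb 29, 2204 is in that span).
Jun 30, 2204 → Jun 30, 2205: 365 days.
Jun 30, 2205 → Jun 30, 2206: 365 days.
Jun 30, 2206 → Jun 30, 2207: 365 days.
Jun 30, 2207 → Jun 30, 2208: 366 days (Feb 29, 2208 is in that span).
Jun 30, 2208 → Jun 30, 2209: 365 days.
Jun 30, 2209 → Jun 30, 2210: 365 days.
Jun 30, 2210 → Jun 30, 2211: 365 days.
Jun 30, 2211 → Jun 30, 2212: 366 days (Feb 29, 2212 is in that span).
Jun 30, 2212 → Jun 30, 2213: 365 days.
Jun 30, 2213 → Jun 30, 2214: 365 days.
Jun 30, 2214 → Jul 30, 2214: 30 days (June has 30).
Jul 30, 2214 → Aug 30, 2214: 31 days (July has 31).
Aug 30, 2214 → Sep 30, 2214: 31 days (August has 31).
Sep 30, 2214 → Oct 30, 2214: 30 days (September has 30).
Oct 30, 2214 → Nov 30, 2214: 31 days (October has 31).
Nov 30, 2214 → Dec 30, 2214: 30 days (November has 30).
Dec 30, 2214 → Jan 30, 2215: 31 days (December has 31).
Jan 30, 2215 → Feb 28, 2215: 29 days (January has 31).
Feb 28, 2215 → Mar 28, 2215: 28 days (February has 28).
Mar 28, 2215 → Apr 28, 2215: 31 days (March has 31).
Apr 28, 2215 → May 14, 2215: 16 days.
Total: 7622 days.

7622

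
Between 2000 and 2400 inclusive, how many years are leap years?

98

Multiples of 4 in [2000,2400]: 101.
Of those, multiples of 100: 5 (not leap unless ÷400).
Multiples of 400: 2.
Leap years = 101 − 5 + 2 = 98.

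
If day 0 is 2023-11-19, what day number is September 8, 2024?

Nov 19, 2023 → Dec 19, 2023: 30 days (November has 30).
Dec 19, 2023 → Jan 19, 2024: 31 days (December has 31).
Jan 19, 2024 → Feb 19, 2024: 31 days (January has 31).
Feb 19, 2024 → Mar 19, 2024: 29 days (February has 29).
Mar 19, 2024 → Apr 19, 2024: 31 days (March has 31).
Apr 19, 2024 → May 19, 2024: 30 days (April has 30).
May 19, 2024 → Jun 19, 2024: 31 days (May has 31).
Jun 19, 2024 → Jul 19, 2024: 30 days (June has 30).
Jul 19, 2024 → Aug 19, 2024: 31 days (July has 31).
Aug 19, 2024 → Sep 8, 2024: 20 days.
Total: 294 days.

294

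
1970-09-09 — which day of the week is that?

Doomsday rule: the anchor day for the 1900s is Wednesday. For year 70: 70÷12 = 5 r 10, and 10÷4 = 2, so 5+10+2 = 17.
Wednesday + 17 ≡ Saturday — that's 1970's doomsday.
In September the doomsday date is Sep 5.
Sep 9 is 4 days after Sep 5; 4 mod 7 = 4, so Saturday + 4 = Wednesday.

Wednesday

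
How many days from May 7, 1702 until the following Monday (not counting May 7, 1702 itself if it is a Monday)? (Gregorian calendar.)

1

May 7, 1702 is a Sunday.
From Sunday to the next Monday is 1 day.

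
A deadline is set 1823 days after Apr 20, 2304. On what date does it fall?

+365 (one year) → Apr 20, 2305 (1458 left).
+365 (one year) → Apr 20, 2306 (1093 left).
+365 (one year) → Apr 20, 2307 (728 left).
+366 (one year; includes Feb 29, 2308) → Apr 20, 2308 (362 left).
Apr has 30 days: +11 → May 1, 2308 (351 left).
May has 31 days: +31 → Jun 1, 2308 (320 left).
Jun has 30 days: +30 → Jul 1, 2308 (290 left).
Jul has 31 days: +31 → Aug 1, 2308 (259 left).
Aug has 31 days: +31 → Sep 1, 2308 (228 left).
Sep has 30 days: +30 → Oct 1, 2308 (198 left).
Oct has 31 days: +31 → Nov 1, 2308 (167 left).
Nov has 30 days: +30 → Dec 1, 2308 (137 left).
Dec has 31 days: +31 → Jan 1, 2309 (106 left).
Jan has 31 days: +31 → Feb 1, 2309 (75 left).
Feb has 28 days: +28 → Mar 1, 2309 (47 left).
Mar has 31 days: +31 → Apr 1, 2309 (16 left).
+16 → Apr 17, 2309.

April 17, 2309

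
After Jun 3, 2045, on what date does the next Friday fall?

Jun 3, 2045 is a Saturday.
From Saturday to the next Friday is 6 days.
Jun 3, 2045 + 6 = Jun 9, 2045.

June 9, 2045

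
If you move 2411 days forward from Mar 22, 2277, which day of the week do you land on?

First find the weekday of Mar 22, 2277. Doomsday rule: the anchor day for the 2200s is Friday. For year 77: 77÷12 = 6 r 5, and 5÷4 = 1, so 6+5+1 = 12.
Friday + 12 ≡ Wednesday — that's 2277's doomsday.
In March the doomsday date is Mar 14.
Mar 22 is 8 days after Mar 14; 8 mod 7 = 1, so Wednesday + 1 = Thursday.
2411 mod 7 = 3, so 2411 days after a Thursday is Thursday + 3 = Sunday.

Sunday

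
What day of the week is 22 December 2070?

January 1, 2070 is a Wednesday.
Jan 1, 2070 → Feb 1, 2070: 31 days (January has 31).
Feb 1, 2070 → Mar 1, 2070: 28 days (February has 28).
Mar 1, 2070 → Apr 1, 2070: 31 days (March has 31).
Apr 1, 2070 → May 1, 2070: 30 days (April has 30).
May 1, 2070 → Jun 1, 2070: 31 days (May has 31).
Jun 1, 2070 → Jul 1, 2070: 30 days (June has 30).
Jul 1, 2070 → Aug 1, 2070: 31 days (July has 31).
Aug 1, 2070 → Sep 1, 2070: 31 days (August has 31).
Sep 1, 2070 → Oct 1, 2070: 30 days (September has 30).
Oct 1, 2070 → Nov 1, 2070: 31 days (October has 31).
Nov 1, 2070 → Dec 1, 2070: 30 days (November has 30).
Dec 1, 2070 → Dec 22, 2070: 21 days.
Total: 355 days.
355 mod 7 = 5, so Wednesday + 5 = Monday.

Monday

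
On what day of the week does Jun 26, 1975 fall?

Doomsday rule: the anchor day for the 1900s is Wednesday. For year 75: 75÷12 = 6 r 3, and 3÷4 = 0, so 6+3+0 = 9.
Wednesday + 9 ≡ Friday — that's 1975's doomsday.
In June the doomsday date is Jun 6.
Jun 26 is 20 days after Jun 6; 20 mod 7 = 6, so Friday + 6 = Thursday.

Thursday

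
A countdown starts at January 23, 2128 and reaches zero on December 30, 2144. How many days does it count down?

Jan 23, 2128 → Jan 23, 2129: 366 days (Feb 29, 2128 is in that span).
Jan 23, 2129 → Jan 23, 2130: 365 days.
Jan 23, 2130 → Jan 23, 2131: 365 days.
Jan 23, 2131 → Jan 23, 2132: 365 days.
Jan 23, 2132 → Jan 23, 2133: 366 days (Feb 29, 2132 is in that span).
Jan 23, 2133 → Jan 23, 2134: 365 days.
Jan 23, 2134 → Jan 23, 2135: 365 days.
Jan 23, 2135 → Jan 23, 2136: 365 days.
Jan 23, 2136 → Jan 23, 2137: 366 days (Feb 29, 2136 is in that span).
Jan 23, 2137 → Jan 23, 2138: 365 days.
Jan 23, 2138 → Jan 23, 2139: 365 days.
Jan 23, 2139 → Jan 23, 2140: 365 days.
Jan 23, 2140 → Jan 23, 2141: 366 days (Feb 29, 2140 is in that span).
Jan 23, 2141 → Jan 23, 2142: 365 days.
Jan 23, 2142 → Jan 23, 2143: 365 days.
Jan 23, 2143 → Jan 23, 2144: 365 days.
Jan 23, 2144 → Feb 23, 2144: 31 days (January has 31).
Feb 23, 2144 → Mar 23, 2144: 29 days (February has 29).
Mar 23, 2144 → Apr 23, 2144: 31 days (March has 31).
Apr 23, 2144 → May 23, 2144: 30 days (April has 30).
May 23, 2144 → Jun 23, 2144: 31 days (May has 31).
Jun 23, 2144 → Jul 23, 2144: 30 days (June has 30).
Jul 23, 2144 → Aug 23, 2144: 31 days (July has 31).
Aug 23, 2144 → Sep 23, 2144: 31 days (August has 31).
Sep 23, 2144 → Oct 23, 2144: 30 days (September has 30).
Oct 23, 2144 → Nov 23, 2144: 31 days (October has 31).
Nov 23, 2144 → Dec 23, 2144: 30 days (November has 30).
Dec 23, 2144 → Dec 30, 2144: 7 days.
Total: 6186 days.

6186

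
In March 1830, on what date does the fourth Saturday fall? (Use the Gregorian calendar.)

March 1, 1830 is a Monday.
The first Saturday is therefore March 6 (5 days later).
The fourth Saturday is 6 + 3×7 = March 27.

March 27, 1830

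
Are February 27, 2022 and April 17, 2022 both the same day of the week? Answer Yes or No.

Yes

From Feb 27, 2022 to Apr 17, 2022 is 49 days.
49 mod 7 = 0, so they are the same weekday.
(Feb 27, 2022 is a Sunday; Apr 17, 2022 is a Sunday.)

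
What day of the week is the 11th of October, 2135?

Tuesday

Doomsday rule: the anchor day for the 2100s is Sunday. For year 35: 35÷12 = 2 r 11, and 11÷4 = 2, so 2+11+2 = 15.
Sunday + 15 ≡ Monday — that's 2135's doomsday.
In October the doomsday date is Oct 10.
Oct 11 is 1 day after Oct 10; 1 mod 7 = 1, so Monday + 1 = Tuesday.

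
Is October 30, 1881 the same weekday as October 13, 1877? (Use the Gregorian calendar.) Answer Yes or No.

From Oct 13, 1877 to Oct 30, 1881 is 1478 days.
1478 mod 7 = 1, so they are different weekdays.
(Oct 13, 1877 is a Saturday; Oct 30, 1881 is a Sunday.)

No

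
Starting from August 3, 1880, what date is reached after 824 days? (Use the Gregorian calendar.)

+365 (one year) → Aug 3, 1881 (459 left).
+365 (one year) → Aug 3, 1882 (94 left).
Aug has 31 days: +29 → Sep 1, 1882 (65 left).
Sep has 30 days: +30 → Oct 1, 1882 (35 left).
Oct has 31 days: +31 → Nov 1, 1882 (4 left).
+4 → Nov 5, 1882.

November 5, 1882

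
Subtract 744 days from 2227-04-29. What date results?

April 15, 2225

−365 (one year) → Apr 29, 2226 (379 left).
−29 → Mar 31, 2226 (end of Mar, 31 days; 350 left).
−31 → Feb 28, 2226 (end of Feb, 28 days; 319 left).
−28 → Jan 31, 2226 (end of Jan, 31 days; 291 left).
−31 → Dec 31, 2225 (end of Dec, 31 days; 260 left).
−31 → Nov 30, 2225 (end of Nov, 30 days; 229 left).
−30 → Oct 31, 2225 (end of Oct, 31 days; 199 left).
−31 → Sep 30, 2225 (end of Sep, 30 days; 168 left).
−30 → Aug 31, 2225 (end of Aug, 31 days; 138 left).
−31 → Jul 31, 2225 (end of Jul, 31 days; 107 left).
−31 → Jun 30, 2225 (end of Jun, 30 days; 76 left).
−30 → May 31, 2225 (end of May, 31 days; 46 left).
−31 → Apr 30, 2225 (end of Apr, 30 days; 15 left).
−15 → Apr 15, 2225.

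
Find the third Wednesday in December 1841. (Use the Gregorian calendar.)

December 15, 1841

December 1, 1841 is a Wednesday.
The first Wednesday is therefore December 1 (same day).
The third Wednesday is 1 + 2×7 = December 15.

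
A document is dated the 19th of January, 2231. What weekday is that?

Doomsday rule: the anchor day for the 2200s is Friday. For year 31: 31÷12 = 2 r 7, and 7÷4 = 1, so 2+7+1 = 10.
Friday + 10 ≡ Monday — that's 2231's doomsday.
In January the doomsday date is Jan 3 (2231 is not a leap year).
Jan 19 is 16 days after Jan 3; 16 mod 7 = 2, so Monday + 2 = Wednesday.

Wednesday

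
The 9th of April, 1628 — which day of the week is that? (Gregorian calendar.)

Sunday

Doomsday rule: the anchor day for the 1600s is Tuesday. For year 28: 28÷12 = 2 r 4, and 4÷4 = 1, so 2+4+1 = 7.
Tuesday + 7 ≡ Tuesday — that's 1628's doomsday.
In April the doomsday date is Apr 4.
Apr 9 is 5 days after Apr 4; 5 mod 7 = 5, so Tuesday + 5 = Sunday.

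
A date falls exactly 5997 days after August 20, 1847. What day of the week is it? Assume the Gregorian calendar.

Wednesday

Aug 20, 1847 is a Friday.
5997 mod 7 = 5, so 5997 days after a Friday is Friday + 5 = Wednesday.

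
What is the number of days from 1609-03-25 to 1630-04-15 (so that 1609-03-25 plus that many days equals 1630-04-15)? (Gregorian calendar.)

7691

Mar 25, 1609 → Mar 25, 1610: 365 days.
Mar 25, 1610 → Mar 25, 1611: 365 days.
Mar 25, 1611 → Mar 25, 1612: 366 days (Feb 29, 1612 is in that span).
Mar 25, 1612 → Mar 25, 1613: 365 days.
Mar 25, 1613 → Mar 25, 1614: 365 days.
Mar 25, 1614 → Mar 25, 1615: 365 days.
Mar 25, 1615 → Mar 25, 1616: 366 days (Feb 29, 1616 is in that span).
Mar 25, 1616 → Mar 25, 1617: 365 days.
Mar 25, 1617 → Mar 25, 1618: 365 days.
Mar 25, 1618 → Mar 25, 1619: 365 days.
Mar 25, 1619 → Mar 25, 1620: 366 days (Feb 29, 1620 is in that span).
Mar 25, 1620 → Mar 25, 1621: 365 days.
Mar 25, 1621 → Mar 25, 1622: 365 days.
Mar 25, 1622 → Mar 25, 1623: 365 days.
Mar 25, 1623 → Mar 25, 1624: 366 days (Feb 29, 1624 is in that span).
Mar 25, 1624 → Mar 25, 1625: 365 days.
Mar 25, 1625 → Mar 25, 1626: 365 days.
Mar 25, 1626 → Mar 25, 1627: 365 days.
Mar 25, 1627 → Mar 25, 1628: 366 days (Feb 29, 1628 is in that span).
Mar 25, 1628 → Mar 25, 1629: 365 days.
Mar 25, 1629 → Apr 25, 1629: 31 days (March has 31).
Apr 25, 1629 → May 25, 1629: 30 days (April has 30).
May 25, 1629 → Jun 25, 1629: 31 days (May has 31).
Jun 25, 1629 → Jul 25, 1629: 30 days (June has 30).
Jul 25, 1629 → Aug 25, 1629: 31 days (July has 31).
Aug 25, 1629 → Sep 25, 1629: 31 days (August has 31).
Sep 25, 1629 → Oct 25, 1629: 30 days (September has 30).
Oct 25, 1629 → Nov 25, 1629: 31 days (October has 31).
Nov 25, 1629 → Dec 25, 1629: 30 days (November has 30).
Dec 25, 1629 → Jan 25, 1630: 31 days (December has 31).
Jan 25, 1630 → Feb 25, 1630: 31 days (January has 31).
Feb 25, 1630 → Mar 25, 1630: 28 days (February has 28).
Mar 25, 1630 → Apr 15, 1630: 21 days.
Total: 7691 days.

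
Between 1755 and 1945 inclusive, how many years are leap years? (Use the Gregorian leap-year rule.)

Multiples of 4 in [1755,1945]: 48.
Of those, multiples of 100: 2 (not leap unless ÷400).
Multiples of 400: 0.
Leap years = 48 − 2 + 0 = 46.

46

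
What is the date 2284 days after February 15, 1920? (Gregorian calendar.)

May 18, 1926

+366 (one year; includes Feb 29, 1920) → Feb 15, 1921 (1918 left).
+365 (one year) → Feb 15, 1922 (1553 left).
+365 (one year) → Feb 15, 1923 (1188 left).
+365 (one year) → Feb 15, 1924 (823 left).
+366 (one year; includes Feb 29, 1924) → Feb 15, 1925 (457 left).
+365 (one year) → Feb 15, 1926 (92 left).
Feb has 28 days: +14 → Mar 1, 1926 (78 left).
Mar has 31 days: +31 → Apr 1, 1926 (47 left).
Apr has 30 days: +30 → May 1, 1926 (17 left).
+17 → May 18, 1926.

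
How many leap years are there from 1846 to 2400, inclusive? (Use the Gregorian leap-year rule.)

Multiples of 4 in [1846,2400]: 139.
Of those, multiples of 100: 6 (not leap unless ÷400).
Multiples of 400: 2.
Leap years = 139 − 6 + 2 = 135.

135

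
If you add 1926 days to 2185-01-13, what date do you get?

+365 (one year) → Jan 13, 2186 (1561 left).
+365 (one year) → Jan 13, 2187 (1196 left).
+365 (one year) → Jan 13, 2188 (831 left).
+366 (one year; includes Feb 29, 2188) → Jan 13, 2189 (465 left).
+365 (one year) → Jan 13, 2190 (100 left).
Jan has 31 days: +19 → Feb 1, 2190 (81 left).
Feb has 28 days: +28 → Mar 1, 2190 (53 left).
Mar has 31 days: +31 → Apr 1, 2190 (22 left).
+22 → Apr 23, 2190.

April 23, 2190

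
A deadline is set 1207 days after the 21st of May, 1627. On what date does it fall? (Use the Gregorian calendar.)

September 9, 1630

+366 (one year; includes Feb 29, 1628) → May 21, 1628 (841 left).
+365 (one year) → May 21, 1629 (476 left).
+365 (one year) → May 21, 1630 (111 left).
May has 31 days: +11 → Jun 1, 1630 (100 left).
Jun has 30 days: +30 → Jul 1, 1630 (70 left).
Jul has 31 days: +31 → Aug 1, 1630 (39 left).
Aug has 31 days: +31 → Sep 1, 1630 (8 left).
+8 → Sep 9, 1630.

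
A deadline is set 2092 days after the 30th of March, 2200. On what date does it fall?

+365 (one year) → Mar 30, 2201 (1727 left).
+365 (one year) → Mar 30, 2202 (1362 left).
+365 (one year) → Mar 30, 2203 (997 left).
+366 (one year; includes Feb 29, 2204) → Mar 30, 2204 (631 left).
+365 (one year) → Mar 30, 2205 (266 left).
Mar has 31 days: +2 → Apr 1, 2205 (264 left).
Apr has 30 days: +30 → May 1, 2205 (234 left).
May has 31 days: +31 → Jun 1, 2205 (203 left).
Jun has 30 days: +30 → Jul 1, 2205 (173 left).
Jul has 31 days: +31 → Aug 1, 2205 (142 left).
Aug has 31 days: +31 → Sep 1, 2205 (111 left).
Sep has 30 days: +30 → Oct 1, 2205 (81 left).
Oct has 31 days: +31 → Nov 1, 2205 (50 left).
Nov has 30 days: +30 → Dec 1, 2205 (20 left).
+20 → Dec 21, 2205.

December 21, 2205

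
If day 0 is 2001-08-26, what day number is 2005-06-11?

1385

Aug 26, 2001 → Aug 26, 2002: 365 days.
Aug 26, 2002 → Aug 26, 2003: 365 days.
Aug 26, 2003 → Aug 26, 2004: 366 days (Feb 29, 2004 is in that span).
Aug 26, 2004 → Sep 26, 2004: 31 days (August has 31).
Sep 26, 2004 → Oct 26, 2004: 30 days (September has 30).
Oct 26, 2004 → Nov 26, 2004: 31 days (October has 31).
Nov 26, 2004 → Dec 26, 2004: 30 days (November has 30).
Dec 26, 2004 → Jan 26, 2005: 31 days (December has 31).
Jan 26, 2005 → Feb 26, 2005: 31 days (January has 31).
Feb 26, 2005 → Mar 26, 2005: 28 days (February has 28).
Mar 26, 2005 → Apr 26, 2005: 31 days (March has 31).
Apr 26, 2005 → May 26, 2005: 30 days (April has 30).
May 26, 2005 → Jun 11, 2005: 16 days.
Total: 1385 days.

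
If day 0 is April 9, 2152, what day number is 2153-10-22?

561

Apr 9, 2152 → Apr 9, 2153: 365 days.
Apr 9, 2153 → May 9, 2153: 30 days (April has 30).
May 9, 2153 → Jun 9, 2153: 31 days (May has 31).
Jun 9, 2153 → Jul 9, 2153: 30 days (June has 30).
Jul 9, 2153 → Aug 9, 2153: 31 days (July has 31).
Aug 9, 2153 → Sep 9, 2153: 31 days (August has 31).
Sep 9, 2153 → Oct 9, 2153: 30 days (September has 30).
Oct 9, 2153 → Oct 22, 2153: 13 days.
Total: 561 days.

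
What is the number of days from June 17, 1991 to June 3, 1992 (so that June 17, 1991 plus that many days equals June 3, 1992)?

Jun 17, 1991 → Jul 17, 1991: 30 days (June has 30).
Jul 17, 1991 → Aug 17, 1991: 31 days (July has 31).
Aug 17, 1991 → Sep 17, 1991: 31 days (August has 31).
Sep 17, 1991 → Oct 17, 1991: 30 days (September has 30).
Oct 17, 1991 → Nov 17, 1991: 31 days (October has 31).
Nov 17, 1991 → Dec 17, 1991: 30 days (November has 30).
Dec 17, 1991 → Jan 17, 1992: 31 days (December has 31).
Jan 17, 1992 → Feb 17, 1992: 31 days (January has 31).
Feb 17, 1992 → Mar 17, 1992: 29 days (February has 29).
Mar 17, 1992 → Apr 17, 1992: 31 days (March has 31).
Apr 17, 1992 → May 17, 1992: 30 days (April has 30).
May 17, 1992 → Jun 3, 1992: 17 days.
Total: 352 days.

352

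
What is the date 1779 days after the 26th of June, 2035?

+366 (one year; includes Feb 29, 2036) → Jun 26, 2036 (1413 left).
+365 (one year) → Jun 26, 2037 (1048 left).
+365 (one year) → Jun 26, 2038 (683 left).
+365 (one year) → Jun 26, 2039 (318 left).
Jun has 30 days: +5 → Jul 1, 2039 (313 left).
Jul has 31 days: +31 → Aug 1, 2039 (282 left).
Aug has 31 days: +31 → Sep 1, 2039 (251 left).
Sep has 30 days: +30 → Oct 1, 2039 (221 left).
Oct has 31 days: +31 → Nov 1, 2039 (190 left).
Nov has 30 days: +30 → Dec 1, 2039 (160 left).
Dec has 31 days: +31 → Jan 1, 2040 (129 left).
Jan has 31 days: +31 → Feb 1, 2040 (98 left).
Feb has 29 days: +29 → Mar 1, 2040 (69 left).
Mar has 31 days: +31 → Apr 1, 2040 (38 left).
Apr has 30 days: +30 → May 1, 2040 (8 left).
+8 → May 9, 2040.

May 9, 2040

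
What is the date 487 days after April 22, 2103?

August 21, 2104

+366 (one year; includes Feb 29, 2104) → Apr 22, 2104 (121 left).
Apr has 30 days: +9 → May 1, 2104 (112 left).
May has 31 days: +31 → Jun 1, 2104 (81 left).
Jun has 30 days: +30 → Jul 1, 2104 (51 left).
Jul has 31 days: +31 → Aug 1, 2104 (20 left).
+20 → Aug 21, 2104.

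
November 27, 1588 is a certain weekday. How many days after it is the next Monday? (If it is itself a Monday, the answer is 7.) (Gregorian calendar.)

1

Nov 27, 1588 is a Sunday.
From Sunday to the next Monday is 1 day.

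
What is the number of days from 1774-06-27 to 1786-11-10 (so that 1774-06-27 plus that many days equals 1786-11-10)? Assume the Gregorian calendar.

Jun 27, 1774 → Jun 27, 1775: 365 days.
Jun 27, 1775 → Jun 27, 1776: 366 days (Feb 29, 1776 is in that span).
Jun 27, 1776 → Jun 27, 1777: 365 days.
Jun 27, 1777 → Jun 27, 1778: 365 days.
Jun 27, 1778 → Jun 27, 1779: 365 days.
Jun 27, 1779 → Jun 27, 1780: 366 days (Feb 29, 1780 is in that span).
Jun 27, 1780 → Jun 27, 1781: 365 days.
Jun 27, 1781 → Jun 27, 1782: 365 days.
Jun 27, 1782 → Jun 27, 1783: 365 days.
Jun 27, 1783 → Jun 27, 1784: 366 days (Feb 29, 1784 is in that span).
Jun 27, 1784 → Jun 27, 1785: 365 days.
Jun 27, 1785 → Jun 27, 1786: 365 days.
Jun 27, 1786 → Jul 27, 1786: 30 days (June has 30).
Jul 27, 1786 → Aug 27, 1786: 31 days (July has 31).
Aug 27, 1786 → Sep 27, 1786: 31 days (August has 31).
Sep 27, 1786 → Oct 27, 1786: 30 days (September has 30).
Oct 27, 1786 → Nov 10, 1786: 14 days.
Total: 4519 days.

4519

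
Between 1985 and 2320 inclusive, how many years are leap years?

81

Multiples of 4 in [1985,2320]: 84.
Of those, multiples of 100: 4 (not leap unless ÷400).
Multiples of 400: 1.
Leap years = 84 − 4 + 1 = 81.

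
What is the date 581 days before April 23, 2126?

September 19, 2124

−365 (one year) → Apr 23, 2125 (216 left).
−23 → Mar 31, 2125 (end of Mar, 31 days; 193 left).
−31 → Feb 28, 2125 (end of Feb, 28 days; 162 left).
−28 → Jan 31, 2125 (end of Jan, 31 days; 134 left).
−31 → Dec 31, 2124 (end of Dec, 31 days; 103 left).
−31 → Nov 30, 2124 (end of Nov, 30 days; 72 left).
−30 → Oct 31, 2124 (end of Oct, 31 days; 42 left).
−31 → Sep 30, 2124 (end of Sep, 30 days; 11 left).
−11 → Sep 19, 2124.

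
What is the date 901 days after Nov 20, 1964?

May 10, 1967

+365 (one year) → Nov 20, 1965 (536 left).
+365 (one year) → Nov 20, 1966 (171 left).
Nov has 30 days: +11 → Dec 1, 1966 (160 left).
Dec has 31 days: +31 → Jan 1, 1967 (129 left).
Jan has 31 days: +31 → Feb 1, 1967 (98 left).
Feb has 28 days: +28 → Mar 1, 1967 (70 left).
Mar has 31 days: +31 → Apr 1, 1967 (39 left).
Apr has 30 days: +30 → May 1, 1967 (9 left).
+9 → May 10, 1967.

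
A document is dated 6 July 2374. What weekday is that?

Saturday

Doomsday rule: the anchor day for the 2300s is Wednesday. For year 74: 74÷12 = 6 r 2, and 2÷4 = 0, so 6+2+0 = 8.
Wednesday + 8 ≡ Thursday — that's 2374's doomsday.
In July the doomsday date is Jul 11.
Jul 6 is 5 days before Jul 11; 5 mod 7 = 5, so Thursday − 5 = Saturday.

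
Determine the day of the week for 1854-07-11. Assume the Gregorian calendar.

Doomsday rule: the anchor day for the 1800s is Friday. For year 54: 54÷12 = 4 r 6, and 6÷4 = 1, so 4+6+1 = 11.
Friday + 11 ≡ Tuesday — that's 1854's doomsday.
In July the doomsday date is Jul 11.
Jul 11 is the doomsday itself: Tuesday.

Tuesday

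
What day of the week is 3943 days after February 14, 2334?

Feb 14, 2334 is a Wednesday.
3943 mod 7 = 2, so 3943 days after a Wednesday is Wednesday + 2 = Friday.

Friday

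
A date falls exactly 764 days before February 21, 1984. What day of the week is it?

Feb 21, 1984 is a Tuesday.
764 mod 7 = 1, so 764 days before a Tuesday is Tuesday − 1 = Monday.

Monday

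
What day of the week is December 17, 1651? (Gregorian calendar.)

Sunday

Doomsday rule: the anchor day for the 1600s is Tuesday. For year 51: 51÷12 = 4 r 3, and 3÷4 = 0, so 4+3+0 = 7.
Tuesday + 7 ≡ Tuesday — that's 1651's doomsday.
In December the doomsday date is Dec 12.
Dec 17 is 5 days after Dec 12; 5 mod 7 = 5, so Tuesday + 5 = Sunday.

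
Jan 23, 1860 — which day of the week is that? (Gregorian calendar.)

Monday

Doomsday rule: the anchor day for the 1800s is Friday. For year 60: 60÷12 = 5 r 0, and 0÷4 = 0, so 5+0+0 = 5.
Friday + 5 ≡ Wednesday — that's 1860's doomsday.
In January the doomsday date is Jan 4 (1860 is a leap year (divisible by 4)).
Jan 23 is 19 days after Jan 4; 19 mod 7 = 5, so Wednesday + 5 = Monday.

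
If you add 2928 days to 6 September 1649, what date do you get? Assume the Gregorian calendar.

September 12, 1657

+365 (one year) → Sep 6, 1650 (2563 left).
+365 (one year) → Sep 6, 1651 (2198 left).
+366 (one year; includes Feb 29, 1652) → Sep 6, 1652 (1832 left).
+365 (one year) → Sep 6, 1653 (1467 left).
+365 (one year) → Sep 6, 1654 (1102 left).
+365 (one year) → Sep 6, 1655 (737 left).
+366 (one year; includes Feb 29, 1656) → Sep 6, 1656 (371 left).
Sep has 30 days: +25 → Oct 1, 1656 (346 left).
Oct has 31 days: +31 → Nov 1, 1656 (315 left).
Nov has 30 days: +30 → Dec 1, 1656 (285 left).
Dec has 31 days: +31 → Jan 1, 1657 (254 left).
Jan has 31 days: +31 → Feb 1, 1657 (223 left).
Feb has 28 days: +28 → Mar 1, 1657 (195 left).
Mar has 31 days: +31 → Apr 1, 1657 (164 left).
Apr has 30 days: +30 → May 1, 1657 (134 left).
May has 31 days: +31 → Jun 1, 1657 (103 left).
Jun has 30 days: +30 → Jul 1, 1657 (73 left).
Jul has 31 days: +31 → Aug 1, 1657 (42 left).
Aug has 31 days: +31 → Sep 1, 1657 (11 left).
+11 → Sep 12, 1657.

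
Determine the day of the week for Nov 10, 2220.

Friday

Doomsday rule: the anchor day for the 2200s is Friday. For year 20: 20÷12 = 1 r 8, and 8÷4 = 2, so 1+8+2 = 11.
Friday + 11 ≡ Tuesday — that's 2220's doomsday.
In November the doomsday date is Nov 7.
Nov 10 is 3 days after Nov 7; 3 mod 7 = 3, so Tuesday + 3 = Friday.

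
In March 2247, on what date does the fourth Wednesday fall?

March 1, 2247 is a Monday.
The first Wednesday is therefore March 3 (2 days later).
The fourth Wednesday is 3 + 3×7 = March 24.

March 24, 2247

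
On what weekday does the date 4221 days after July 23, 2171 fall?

Tuesday

Jul 23, 2171 is a Tuesday.
4221 mod 7 = 0, so 4221 days after a Tuesday is Tuesday + 0 = Tuesday.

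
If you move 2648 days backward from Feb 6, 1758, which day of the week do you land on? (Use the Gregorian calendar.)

Feb 6, 1758 is a Monday.
2648 mod 7 = 2, so 2648 days before a Monday is Monday − 2 = Saturday.

Saturday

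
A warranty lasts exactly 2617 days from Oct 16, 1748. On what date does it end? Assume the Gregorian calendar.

December 16, 1755

+365 (one year) → Oct 16, 1749 (2252 left).
+365 (one year) → Oct 16, 1750 (1887 left).
+365 (one year) → Oct 16, 1751 (1522 left).
+366 (one year; includes Feb 29, 1752) → Oct 16, 1752 (1156 left).
+365 (one year) → Oct 16, 1753 (791 left).
+365 (one year) → Oct 16, 1754 (426 left).
+365 (one year) → Oct 16, 1755 (61 left).
Oct has 31 days: +16 → Nov 1, 1755 (45 left).
Nov has 30 days: +30 → Dec 1, 1755 (15 left).
+15 → Dec 16, 1755.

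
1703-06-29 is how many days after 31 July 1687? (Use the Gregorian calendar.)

Jul 31, 1687 → Jul 31, 1688: 366 days (Feb 29, 1688 is in that span).
Jul 31, 1688 → Jul 31, 1689: 365 days.
Jul 31, 1689 → Jul 31, 1690: 365 days.
Jul 31, 1690 → Jul 31, 1691: 365 days.
Jul 31, 1691 → Jul 31, 1692: 366 days (Feb 29, 1692 is in that span).
Jul 31, 1692 → Jul 31, 1693: 365 days.
Jul 31, 1693 → Jul 31, 1694: 365 days.
Jul 31, 1694 → Jul 31, 1695: 365 days.
Jul 31, 1695 → Jul 31, 1696: 366 days (Feb 29, 1696 is in that span).
Jul 31, 1696 → Jul 31, 1697: 365 days.
Jul 31, 1697 → Jul 31, 1698: 365 days.
Jul 31, 1698 → Jul 31, 1699: 365 days.
Jul 31, 1699 → Jul 31, 1700: 365 days.
Jul 31, 1700 → Jul 31, 1701: 365 days.
Jul 31, 1701 → Jul 31, 1702: 365 days.
Jul 31, 1702 → Aug 31, 1702: 31 days (July has 31).
Aug 31, 1702 → Sep 30, 1702: 30 days (August has 31).
Sep 30, 1702 → Oct 30, 1702: 30 days (September has 30).
Oct 30, 1702 → Nov 30, 1702: 31 days (October has 31).
Nov 30, 1702 → Dec 30, 1702: 30 days (November has 30).
Dec 30, 1702 → Jan 30, 1703: 31 days (December has 31).
Jan 30, 1703 → Feb 28, 1703: 29 days (January has 31).
Feb 28, 1703 → Mar 28, 1703: 28 days (February has 28).
Mar 28, 1703 → Apr 28, 1703: 31 days (March has 31).
Apr 28, 1703 → May 28, 1703: 30 days (April has 30).
May 28, 1703 → Jun 28, 1703: 31 days (May has 31).
Jun 28, 1703 → Jun 29, 1703: 1 days.
Total: 5811 days.

5811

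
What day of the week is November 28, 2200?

Friday

Doomsday rule: the anchor day for the 2200s is Friday. For year 00: 0÷12 = 0 r 0, and 0÷4 = 0, so 0+0+0 = 0.
Friday + 0 ≡ Friday — that's 2200's doomsday.
In November the doomsday date is Nov 7.
Nov 28 is 21 days after Nov 7; 21 mod 7 = 0, so Friday + 0 = Friday.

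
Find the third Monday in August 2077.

August 16, 2077

August 1, 2077 is a Sunday.
The first Monday is therefore August 2 (1 days later).
The third Monday is 2 + 2×7 = August 16.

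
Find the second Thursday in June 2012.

June 14, 2012

June 1, 2012 is a Friday.
The first Thursday is therefore June 7 (6 days later).
The second Thursday is 7 + 1×7 = June 14.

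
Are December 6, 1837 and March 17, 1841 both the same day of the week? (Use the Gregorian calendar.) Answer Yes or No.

Yes

From Dec 6, 1837 to Mar 17, 1841 is 1197 days.
1197 mod 7 = 0, so they are the same weekday.
(Dec 6, 1837 is a Wednesday; Mar 17, 1841 is a Wednesday.)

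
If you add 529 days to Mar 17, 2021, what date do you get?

+365 (one year) → Mar 17, 2022 (164 left).
Mar has 31 days: +15 → Apr 1, 2022 (149 left).
Apr has 30 days: +30 → May 1, 2022 (119 left).
May has 31 days: +31 → Jun 1, 2022 (88 left).
Jun has 30 days: +30 → Jul 1, 2022 (58 left).
Jul has 31 days: +31 → Aug 1, 2022 (27 left).
+27 → Aug 28, 2022.

August 28, 2022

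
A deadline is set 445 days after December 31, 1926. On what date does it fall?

March 20, 1928

+365 (one year) → Dec 31, 1927 (80 left).
Dec has 31 days: +1 → Jan 1, 1928 (79 left).
Jan has 31 days: +31 → Feb 1, 1928 (48 left).
Feb has 29 days: +29 → Mar 1, 1928 (19 left).
+19 → Mar 20, 1928.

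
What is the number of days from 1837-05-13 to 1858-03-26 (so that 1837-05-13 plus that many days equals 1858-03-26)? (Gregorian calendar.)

7622

May 13, 1837 → May 13, 1838: 365 days.
May 13, 1838 → May 13, 1839: 365 days.
May 13, 1839 → May 13, 1840: 366 days (Feb 29, 1840 is in that span).
May 13, 1840 → May 13, 1841: 365 days.
May 13, 1841 → May 13, 1842: 365 days.
May 13, 1842 → May 13, 1843: 365 days.
May 13, 1843 → May 13, 1844: 366 days (Feb 29, 1844 is in that span).
May 13, 1844 → May 13, 1845: 365 days.
May 13, 1845 → May 13, 1846: 365 days.
May 13, 1846 → May 13, 1847: 365 days.
May 13, 1847 → May 13, 1848: 366 days (Feb 29, 1848 is in that span).
May 13, 1848 → May 13, 1849: 365 days.
May 13, 1849 → May 13, 1850: 365 days.
May 13, 1850 → May 13, 1851: 365 days.
May 13, 1851 → May 13, 1852: 366 days (Feb 29, 1852 is in that span).
May 13, 1852 → May 13, 1853: 365 days.
May 13, 1853 → May 13, 1854: 365 days.
May 13, 1854 → May 13, 1855: 365 days.
May 13, 1855 → May 13, 1856: 366 days (Feb 29, 1856 is in that span).
May 13, 1856 → May 13, 1857: 365 days.
May 13, 1857 → Jun 13, 1857: 31 days (May has 31).
Jun 13, 1857 → Jul 13, 1857: 30 days (June has 30).
Jul 13, 1857 → Aug 13, 1857: 31 days (July has 31).
Aug 13, 1857 → Sep 13, 1857: 31 days (August has 31).
Sep 13, 1857 → Oct 13, 1857: 30 days (September has 30).
Oct 13, 1857 → Nov 13, 1857: 31 days (October has 31).
Nov 13, 1857 → Dec 13, 1857: 30 days (November has 30).
Dec 13, 1857 → Jan 13, 1858: 31 days (December has 31).
Jan 13, 1858 → Feb 13, 1858: 31 days (January has 31).
Feb 13, 1858 → Mar 13, 1858: 28 days (February has 28).
Mar 13, 1858 → Mar 26, 1858: 13 days.
Total: 7622 days.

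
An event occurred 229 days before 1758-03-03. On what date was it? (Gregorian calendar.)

−3 → Feb 28, 1758 (end of Feb, 28 days; 226 left).
−28 → Jan 31, 1758 (end of Jan, 31 days; 198 left).
−31 → Dec 31, 1757 (end of Dec, 31 days; 167 left).
−31 → Nov 30, 1757 (end of Nov, 30 days; 136 left).
−30 → Oct 31, 1757 (end of Oct, 31 days; 106 left).
−31 → Sep 30, 1757 (end of Sep, 30 days; 75 left).
−30 → Aug 31, 1757 (end of Aug, 31 days; 45 left).
−31 → Jul 31, 1757 (end of Jul, 31 days; 14 left).
−14 → Jul 17, 1757.

July 17, 1757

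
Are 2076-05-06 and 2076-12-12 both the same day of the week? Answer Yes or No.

From May 6, 2076 to Dec 12, 2076 is 220 days.
220 mod 7 = 3, so they are different weekdays.
(May 6, 2076 is a Wednesday; Dec 12, 2076 is a Saturday.)

No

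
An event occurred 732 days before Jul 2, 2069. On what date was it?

July 1, 2067

−365 (one year) → Jul 2, 2068 (367 left).
−2 → Jun 30, 2068 (end of Jun, 30 days; 365 left).
−30 → May 31, 2068 (end of May, 31 days; 335 left).
−31 → Apr 30, 2068 (end of Apr, 30 days; 304 left).
−30 → Mar 31, 2068 (end of Mar, 31 days; 274 left).
−31 → Feb 29, 2068 (end of Feb, 29 days; 243 left).
−29 → Jan 31, 2068 (end of Jan, 31 days; 214 left).
−31 → Dec 31, 2067 (end of Dec, 31 days; 183 left).
−31 → Nov 30, 2067 (end of Nov, 30 days; 152 left).
−30 → Oct 31, 2067 (end of Oct, 31 days; 122 left).
−31 → Sep 30, 2067 (end of Sep, 30 days; 91 left).
−30 → Aug 31, 2067 (end of Aug, 31 days; 61 left).
−31 → Jul 31, 2067 (end of Jul, 31 days; 30 left).
−30 → Jul 1, 2067.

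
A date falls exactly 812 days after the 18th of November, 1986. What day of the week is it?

Nov 18, 1986 is a Tuesday.
812 mod 7 = 0, so 812 days after a Tuesday is Tuesday + 0 = Tuesday.

Tuesday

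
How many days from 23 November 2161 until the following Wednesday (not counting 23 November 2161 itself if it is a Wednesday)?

Nov 23, 2161 is a Monday.
From Monday to the next Wednesday is 2 days.

2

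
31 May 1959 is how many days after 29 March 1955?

Mar 29, 1955 → Mar 29, 1956: 366 days (Feb 29, 1956 is in that span).
Mar 29, 1956 → Mar 29, 1957: 365 days.
Mar 29, 1957 → Mar 29, 1958: 365 days.
Mar 29, 1958 → Mar 29, 1959: 365 days.
Mar 29, 1959 → Apr 29, 1959: 31 days (March has 31).
Apr 29, 1959 → May 29, 1959: 30 days (April has 30).
May 29, 1959 → May 31, 1959: 2 days.
Total: 1524 days.

1524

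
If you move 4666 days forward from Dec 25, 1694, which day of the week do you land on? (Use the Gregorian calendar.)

Wednesday

First find the weekday of Dec 25, 1694. Doomsday rule: the anchor day for the 1600s is Tuesday. For year 94: 94÷12 = 7 r 10, and 10÷4 = 2, so 7+10+2 = 19.
Tuesday + 19 ≡ Sunday — that's 1694's doomsday.
In December the doomsday date is Dec 12.
Dec 25 is 13 days after Dec 12; 13 mod 7 = 6, so Sunday + 6 = Saturday.
4666 mod 7 = 4, so 4666 days after a Saturday is Saturday + 4 = Wednesday.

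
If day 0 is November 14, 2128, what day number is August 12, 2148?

7211

Nov 14, 2128 → Nov 14, 2129: 365 days.
Nov 14, 2129 → Nov 14, 2130: 365 days.
Nov 14, 2130 → Nov 14, 2131: 365 days.
Nov 14, 2131 → Nov 14, 2132: 366 days (Feb 29, 2132 is in that span).
Nov 14, 2132 → Nov 14, 2133: 365 days.
Nov 14, 2133 → Nov 14, 2134: 365 days.
Nov 14, 2134 → Nov 14, 2135: 365 days.
Nov 14, 2135 → Nov 14, 2136: 366 days (Feb 29, 2136 is in that span).
Nov 14, 2136 → Nov 14, 2137: 365 days.
Nov 14, 2137 → Nov 14, 2138: 365 days.
Nov 14, 2138 → Nov 14, 2139: 365 days.
Nov 14, 2139 → Nov 14, 2140: 366 days (Feb 29, 2140 is in that span).
Nov 14, 2140 → Nov 14, 2141: 365 days.
Nov 14, 2141 → Nov 14, 2142: 365 days.
Nov 14, 2142 → Nov 14, 2143: 365 days.
Nov 14, 2143 → Nov 14, 2144: 366 days (Feb 29, 2144 is in that span).
Nov 14, 2144 → Nov 14, 2145: 365 days.
Nov 14, 2145 → Nov 14, 2146: 365 days.
Nov 14, 2146 → Nov 14, 2147: 365 days.
Nov 14, 2147 → Dec 14, 2147: 30 days (November has 30).
Dec 14, 2147 → Jan 14, 2148: 31 days (December has 31).
Jan 14, 2148 → Feb 14, 2148: 31 days (January has 31).
Feb 14, 2148 → Mar 14, 2148: 29 days (February has 29).
Mar 14, 2148 → Apr 14, 2148: 31 days (March has 31).
Apr 14, 2148 → May 14, 2148: 30 days (April has 30).
May 14, 2148 → Jun 14, 2148: 31 days (May has 31).
Jun 14, 2148 → Jul 14, 2148: 30 days (June has 30).
Jul 14, 2148 → Aug 12, 2148: 29 days.
Total: 7211 days.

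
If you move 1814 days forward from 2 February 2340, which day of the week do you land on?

First find the weekday of Feb 2, 2340. Doomsday rule: the anchor day for the 2300s is Wednesday. For year 40: 40÷12 = 3 r 4, and 4÷4 = 1, so 3+4+1 = 8.
Wednesday + 8 ≡ Thursday — that's 2340's doomsday.
In February the doomsday date is Feb 29 (2340 is a leap year (divisible by 4)).
Feb 2 is 27 days before Feb 29; 27 mod 7 = 6, so Thursday − 6 = Friday.
1814 mod 7 = 1, so 1814 days after a Friday is Friday + 1 = Saturday.

Saturday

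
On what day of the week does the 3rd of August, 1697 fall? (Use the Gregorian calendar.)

Doomsday rule: the anchor day for the 1600s is Tuesday. For year 97: 97÷12 = 8 r 1, and 1÷4 = 0, so 8+1+0 = 9.
Tuesday + 9 ≡ Thursday — that's 1697's doomsday.
In August the doomsday date is Aug 8.
Aug 3 is 5 days before Aug 8; 5 mod 7 = 5, so Thursday − 5 = Saturday.

Saturday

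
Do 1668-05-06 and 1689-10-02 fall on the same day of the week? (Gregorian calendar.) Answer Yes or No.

Yes

From May 6, 1668 to Oct 2, 1689 is 7819 days.
7819 mod 7 = 0, so they are the same weekday.
(May 6, 1668 is a Sunday; Oct 2, 1689 is a Sunday.)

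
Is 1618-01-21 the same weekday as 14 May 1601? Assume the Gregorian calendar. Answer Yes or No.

No

From May 14, 1601 to Jan 21, 1618 is 6096 days.
6096 mod 7 = 6, so they are different weekdays.
(May 14, 1601 is a Monday; Jan 21, 1618 is a Sunday.)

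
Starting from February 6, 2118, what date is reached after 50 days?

Feb has 28 days: +23 → Mar 1, 2118 (27 left).
+27 → Mar 28, 2118.

March 28, 2118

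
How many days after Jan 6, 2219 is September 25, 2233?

5376

Jan 6, 2219 → Jan 6, 2220: 365 days.
Jan 6, 2220 → Jan 6, 2221: 366 days (Feb 29, 2220 is in that span).
Jan 6, 2221 → Jan 6, 2222: 365 days.
Jan 6, 2222 → Jan 6, 2223: 365 days.
Jan 6, 2223 → Jan 6, 2224: 365 days.
Jan 6, 2224 → Jan 6, 2225: 366 days (Feb 29, 2224 is in that span).
Jan 6, 2225 → Jan 6, 2226: 365 days.
Jan 6, 2226 → Jan 6, 2227: 365 days.
Jan 6, 2227 → Jan 6, 2228: 365 days.
Jan 6, 2228 → Jan 6, 2229: 366 days (Feb 29, 2228 is in that span).
Jan 6, 2229 → Jan 6, 2230: 365 days.
Jan 6, 2230 → Jan 6, 2231: 365 days.
Jan 6, 2231 → Jan 6, 2232: 365 days.
Jan 6, 2232 → Jan 6, 2233: 366 days (Feb 29, 2232 is in that span).
Jan 6, 2233 → Feb 6, 2233: 31 days (January has 31).
Feb 6, 2233 → Mar 6, 2233: 28 days (February has 28).
Mar 6, 2233 → Apr 6, 2233: 31 days (March has 31).
Apr 6, 2233 → May 6, 2233: 30 days (April has 30).
May 6, 2233 → Jun 6, 2233: 31 days (May has 31).
Jun 6, 2233 → Jul 6, 2233: 30 days (June has 30).
Jul 6, 2233 → Aug 6, 2233: 31 days (July has 31).
Aug 6, 2233 → Sep 6, 2233: 31 days (August has 31).
Sep 6, 2233 → Sep 25, 2233: 19 days.
Total: 5376 days.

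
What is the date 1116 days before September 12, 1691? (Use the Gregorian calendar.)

−365 (one year) → Sep 12, 1690 (751 left).
−365 (one year) → Sep 12, 1689 (386 left).
−12 → Aug 31, 1689 (end of Aug, 31 days; 374 left).
−31 → Jul 31, 1689 (end of Jul, 31 days; 343 left).
−31 → Jun 30, 1689 (end of Jun, 30 days; 312 left).
−30 → May 31, 1689 (end of May, 31 days; 282 left).
−31 → Apr 30, 1689 (end of Apr, 30 days; 251 left).
−30 → Mar 31, 1689 (end of Mar, 31 days; 221 left).
−31 → Feb 28, 1689 (end of Feb, 28 days; 190 left).
−28 → Jan 31, 1689 (end of Jan, 31 days; 162 left).
−31 → Dec 31, 1688 (end of Dec, 31 days; 131 left).
−31 → Nov 30, 1688 (end of Nov, 30 days; 100 left).
−30 → Oct 31, 1688 (end of Oct, 31 days; 70 left).
−31 → Sep 30, 1688 (end of Sep, 30 days; 39 left).
−30 → Aug 31, 1688 (end of Aug, 31 days; 9 left).
−9 → Aug 22, 1688.

August 22, 1688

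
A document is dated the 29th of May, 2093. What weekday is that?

January 1, 2093 is a Thursday.
Jan 1, 2093 → Feb 1, 2093: 31 days (January has 31).
Feb 1, 2093 → Mar 1, 2093: 28 days (February has 28).
Mar 1, 2093 → Apr 1, 2093: 31 days (March has 31).
Apr 1, 2093 → May 1, 2093: 30 days (April has 30).
May 1, 2093 → May 29, 2093: 28 days.
Total: 148 days.
148 mod 7 = 1, so Thursday + 1 = Friday.

Friday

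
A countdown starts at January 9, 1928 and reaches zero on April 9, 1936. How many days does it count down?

3013

Jan 9, 1928 → Jan 9, 1929: 366 days (Feb 29, 1928 is in that span).
Jan 9, 1929 → Jan 9, 1930: 365 days.
Jan 9, 1930 → Jan 9, 1931: 365 days.
Jan 9, 1931 → Jan 9, 1932: 365 days.
Jan 9, 1932 → Jan 9, 1933: 366 days (Feb 29, 1932 is in that span).
Jan 9, 1933 → Jan 9, 1934: 365 days.
Jan 9, 1934 → Jan 9, 1935: 365 days.
Jan 9, 1935 → Jan 9, 1936: 365 days.
Jan 9, 1936 → Feb 9, 1936: 31 days (January has 31).
Feb 9, 1936 → Mar 9, 1936: 29 days (February has 29).
Mar 9, 1936 → Apr 9, 1936: 31 days.
Total: 3013 days.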